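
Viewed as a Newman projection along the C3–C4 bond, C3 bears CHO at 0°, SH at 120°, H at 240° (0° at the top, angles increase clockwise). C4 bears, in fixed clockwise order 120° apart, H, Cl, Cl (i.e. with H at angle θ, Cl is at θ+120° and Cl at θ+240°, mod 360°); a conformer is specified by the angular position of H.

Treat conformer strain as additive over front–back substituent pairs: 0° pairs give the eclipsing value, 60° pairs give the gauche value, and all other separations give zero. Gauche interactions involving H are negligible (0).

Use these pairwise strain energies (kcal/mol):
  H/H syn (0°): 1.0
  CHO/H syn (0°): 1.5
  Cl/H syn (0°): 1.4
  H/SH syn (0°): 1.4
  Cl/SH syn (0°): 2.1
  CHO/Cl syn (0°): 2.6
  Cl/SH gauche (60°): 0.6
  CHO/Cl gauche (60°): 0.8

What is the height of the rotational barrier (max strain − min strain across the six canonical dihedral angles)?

4.3 kcal/mol

H at 0° is eclipsed. CHO at 0° is eclipsed with H at 0° (1.5); SH at 120° is eclipsed with Cl at 120° (2.1); H at 240° is eclipsed with Cl at 240° (1.4). Total 5.0 kcal/mol.
H at 60° is staggered. CHO at 0° is gauche with Cl at 300° (0.8); SH at 120° is gauche with Cl at 180° (0.6). Total 1.4 kcal/mol.
H at 120° is eclipsed. CHO at 0° is eclipsed with Cl at 0° (2.6); SH at 120° is eclipsed with H at 120° (1.4); H at 240° is eclipsed with Cl at 240° (1.4). Total 5.4 kcal/mol.
H at 180° is staggered. CHO at 0° is gauche with Cl at 300° (0.8); CHO at 0° is gauche with Cl at 60° (0.8); SH at 120° is gauche with Cl at 60° (0.6). Total 2.2 kcal/mol.
H at 240° is eclipsed. CHO at 0° is eclipsed with Cl at 0° (2.6); SH at 120° is eclipsed with Cl at 120° (2.1); H at 240° is eclipsed with H at 240° (1.0). Total 5.7 kcal/mol.
H at 300° is staggered. CHO at 0° is gauche with Cl at 60° (0.8); SH at 120° is gauche with Cl at 60° (0.6); SH at 120° is gauche with Cl at 180° (0.6). Total 2.0 kcal/mol.
Max at 240° (5.7 kcal/mol), min at 60° (1.4 kcal/mol); barrier = 4.3 kcal/mol.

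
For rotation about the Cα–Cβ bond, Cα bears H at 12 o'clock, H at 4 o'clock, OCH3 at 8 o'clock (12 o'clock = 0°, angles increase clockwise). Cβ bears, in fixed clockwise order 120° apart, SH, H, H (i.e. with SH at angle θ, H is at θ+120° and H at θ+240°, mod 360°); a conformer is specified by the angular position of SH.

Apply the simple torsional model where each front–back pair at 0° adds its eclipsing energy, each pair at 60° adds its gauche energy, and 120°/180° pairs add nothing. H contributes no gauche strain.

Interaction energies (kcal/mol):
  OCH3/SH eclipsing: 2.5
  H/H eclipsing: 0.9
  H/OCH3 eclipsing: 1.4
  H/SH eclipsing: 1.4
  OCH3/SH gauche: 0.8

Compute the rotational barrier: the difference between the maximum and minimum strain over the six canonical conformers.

SH at 0° is eclipsed. H at 0° is eclipsed with SH at 0° (1.4); H at 120° is eclipsed with H at 120° (0.9); OCH3 at 240° is eclipsed with H at 240° (1.4). Total 3.7 kcal/mol.
SH at 60° (staggered): no non-H gauche contacts → 0.0 kcal/mol.
SH at 120° is eclipsed. H at 0° is eclipsed with H at 0° (0.9); H at 120° is eclipsed with SH at 120° (1.4); OCH3 at 240° is eclipsed with H at 240° (1.4). Total 3.7 kcal/mol.
SH at 180° is staggered. OCH3 at 240° is gauche with SH at 180° (0.8). Total 0.8 kcal/mol.
SH at 240° is eclipsed. H at 0° is eclipsed with H at 0° (0.9); H at 120° is eclipsed with H at 120° (0.9); OCH3 at 240° is eclipsed with SH at 240° (2.5). Total 4.3 kcal/mol.
SH at 300° is staggered. OCH3 at 240° is gauche with SH at 300° (0.8). Total 0.8 kcal/mol.
Max at 240° (4.3 kcal/mol), min at 60° (0.0 kcal/mol); barrier = 4.3 kcal/mol.

4.3 kcal/mol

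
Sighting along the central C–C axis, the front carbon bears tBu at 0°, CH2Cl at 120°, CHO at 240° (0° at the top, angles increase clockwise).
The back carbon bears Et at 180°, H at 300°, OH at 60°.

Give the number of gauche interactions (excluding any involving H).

4

Non-H gauche pairs: tBu(0°)/OH(60°); CH2Cl(120°)/Et(180°); CH2Cl(120°)/OH(60°); CHO(240°)/Et(180°) — 4 interactions.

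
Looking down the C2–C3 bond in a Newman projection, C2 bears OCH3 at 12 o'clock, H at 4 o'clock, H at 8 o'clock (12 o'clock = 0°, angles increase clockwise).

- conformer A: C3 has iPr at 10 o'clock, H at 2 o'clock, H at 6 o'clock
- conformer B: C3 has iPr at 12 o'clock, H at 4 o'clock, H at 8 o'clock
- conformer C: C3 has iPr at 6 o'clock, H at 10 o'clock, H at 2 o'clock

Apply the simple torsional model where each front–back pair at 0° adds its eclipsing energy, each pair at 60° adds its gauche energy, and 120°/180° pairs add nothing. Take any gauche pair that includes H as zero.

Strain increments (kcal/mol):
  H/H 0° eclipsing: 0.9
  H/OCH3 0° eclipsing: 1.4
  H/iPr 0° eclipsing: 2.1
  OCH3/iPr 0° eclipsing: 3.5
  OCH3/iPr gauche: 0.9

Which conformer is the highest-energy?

B

A (staggered): OCH3–iPr gauche; 0.9 = 0.9 kcal/mol.
B (eclipsed): OCH3–iPr eclipsed, H–H eclipsed, H–H eclipsed; 3.5 + 0.9 + 0.9 = 5.3 kcal/mol.
C (staggered): no non-H gauche contacts → 0.0 kcal/mol.
B has the highest total (5.3 kcal/mol).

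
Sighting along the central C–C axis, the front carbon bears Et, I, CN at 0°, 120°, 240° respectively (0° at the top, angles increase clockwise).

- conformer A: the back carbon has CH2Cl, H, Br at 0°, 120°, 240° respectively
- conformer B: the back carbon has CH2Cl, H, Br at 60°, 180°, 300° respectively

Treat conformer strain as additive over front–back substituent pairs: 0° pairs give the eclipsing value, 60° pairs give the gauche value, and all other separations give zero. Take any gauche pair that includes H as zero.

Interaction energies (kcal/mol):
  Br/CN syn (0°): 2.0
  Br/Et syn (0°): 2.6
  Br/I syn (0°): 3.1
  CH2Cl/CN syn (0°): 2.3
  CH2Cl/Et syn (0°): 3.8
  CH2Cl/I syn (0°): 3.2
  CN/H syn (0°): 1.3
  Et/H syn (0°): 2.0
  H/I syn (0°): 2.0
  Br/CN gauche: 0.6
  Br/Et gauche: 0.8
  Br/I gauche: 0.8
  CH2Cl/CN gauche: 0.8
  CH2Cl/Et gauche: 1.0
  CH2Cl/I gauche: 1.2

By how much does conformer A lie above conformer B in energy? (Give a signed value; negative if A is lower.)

A (eclipsed): Et–CH2Cl eclipsed, I–H eclipsed, CN–Br eclipsed; 3.8 + 2.0 + 2.0 = 7.8 kcal/mol.
B (staggered): Et–CH2Cl gauche, Et–Br gauche, I–CH2Cl gauche, CN–Br gauche; 1.0 + 0.8 + 1.2 + 0.6 = 3.6 kcal/mol.
E(A) − E(B) = 7.8 − 3.6 = +4.2 kcal/mol.

+4.2 kcal/mol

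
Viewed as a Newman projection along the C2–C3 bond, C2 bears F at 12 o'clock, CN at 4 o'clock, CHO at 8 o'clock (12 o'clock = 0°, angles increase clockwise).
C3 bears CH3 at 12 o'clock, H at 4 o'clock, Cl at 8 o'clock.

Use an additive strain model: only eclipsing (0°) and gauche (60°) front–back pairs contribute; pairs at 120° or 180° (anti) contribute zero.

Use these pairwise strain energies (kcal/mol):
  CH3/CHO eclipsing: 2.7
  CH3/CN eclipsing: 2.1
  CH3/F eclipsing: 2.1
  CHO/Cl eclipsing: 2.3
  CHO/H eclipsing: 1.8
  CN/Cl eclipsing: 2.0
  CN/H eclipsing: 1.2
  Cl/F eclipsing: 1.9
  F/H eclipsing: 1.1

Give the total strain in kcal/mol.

5.6 kcal/mol

This conformer (eclipsed): F–CH3 eclipsed, CN–H eclipsed, CHO–Cl eclipsed; 2.1 + 1.2 + 2.3 = 5.6 kcal/mol.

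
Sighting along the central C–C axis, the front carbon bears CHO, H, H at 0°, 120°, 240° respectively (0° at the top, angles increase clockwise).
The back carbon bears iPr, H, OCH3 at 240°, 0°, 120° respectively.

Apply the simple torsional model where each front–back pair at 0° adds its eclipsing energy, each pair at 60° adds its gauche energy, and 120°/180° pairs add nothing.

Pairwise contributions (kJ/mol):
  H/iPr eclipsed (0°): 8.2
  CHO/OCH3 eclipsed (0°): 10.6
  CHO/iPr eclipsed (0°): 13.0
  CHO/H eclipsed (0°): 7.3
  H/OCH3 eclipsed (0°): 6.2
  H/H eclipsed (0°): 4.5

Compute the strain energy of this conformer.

21.7 kJ/mol

This conformer (eclipsed): CHO(0°)/H(0°) eclipsed 7.3; H(120°)/OCH3(120°) eclipsed 6.2; H(240°)/iPr(240°) eclipsed 8.2 → 21.7 kJ/mol.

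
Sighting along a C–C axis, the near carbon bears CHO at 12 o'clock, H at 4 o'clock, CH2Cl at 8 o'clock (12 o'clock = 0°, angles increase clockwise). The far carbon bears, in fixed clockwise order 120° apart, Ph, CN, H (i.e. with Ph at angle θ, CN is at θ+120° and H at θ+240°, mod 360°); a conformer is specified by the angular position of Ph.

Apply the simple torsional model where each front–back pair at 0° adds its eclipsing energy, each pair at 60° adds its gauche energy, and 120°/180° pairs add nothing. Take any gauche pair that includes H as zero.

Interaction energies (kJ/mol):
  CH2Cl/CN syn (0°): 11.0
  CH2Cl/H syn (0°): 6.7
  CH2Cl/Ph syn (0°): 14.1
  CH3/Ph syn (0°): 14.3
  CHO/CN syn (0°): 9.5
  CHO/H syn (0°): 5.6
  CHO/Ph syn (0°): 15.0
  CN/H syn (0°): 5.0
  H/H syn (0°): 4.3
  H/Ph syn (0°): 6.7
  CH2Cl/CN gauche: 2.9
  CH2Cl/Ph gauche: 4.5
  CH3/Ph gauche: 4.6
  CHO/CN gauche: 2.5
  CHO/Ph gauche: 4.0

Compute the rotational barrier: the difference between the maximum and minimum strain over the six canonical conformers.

21.0 kJ/mol

Ph at 0° (eclipsed): CHO(0°)/Ph(0°) eclipsed 15.0; H(120°)/CN(120°) eclipsed 5.0; CH2Cl(240°)/H(240°) eclipsed 6.7 → 26.7 kJ/mol.
Ph at 60° (staggered): CHO(0°)/Ph(60°) gauche 4.0; CH2Cl(240°)/CN(180°) gauche 2.9 → 6.9 kJ/mol.
Ph at 120° (eclipsed): CHO(0°)/H(0°) eclipsed 5.6; H(120°)/Ph(120°) eclipsed 6.7; CH2Cl(240°)/CN(240°) eclipsed 11.0 → 23.3 kJ/mol.
Ph at 180° (staggered): CHO(0°)/CN(300°) gauche 2.5; CH2Cl(240°)/Ph(180°) gauche 4.5; CH2Cl(240°)/CN(300°) gauche 2.9 → 9.9 kJ/mol.
Ph at 240° (eclipsed): CHO(0°)/CN(0°) eclipsed 9.5; H(120°)/H(120°) eclipsed 4.3; CH2Cl(240°)/Ph(240°) eclipsed 14.1 → 27.9 kJ/mol.
Ph at 300° (staggered): CHO(0°)/Ph(300°) gauche 4.0; CHO(0°)/CN(60°) gauche 2.5; CH2Cl(240°)/Ph(300°) gauche 4.5 → 11.0 kJ/mol.
Max at 240° (27.9 kJ/mol), min at 60° (6.9 kJ/mol); barrier = 21.0 kJ/mol.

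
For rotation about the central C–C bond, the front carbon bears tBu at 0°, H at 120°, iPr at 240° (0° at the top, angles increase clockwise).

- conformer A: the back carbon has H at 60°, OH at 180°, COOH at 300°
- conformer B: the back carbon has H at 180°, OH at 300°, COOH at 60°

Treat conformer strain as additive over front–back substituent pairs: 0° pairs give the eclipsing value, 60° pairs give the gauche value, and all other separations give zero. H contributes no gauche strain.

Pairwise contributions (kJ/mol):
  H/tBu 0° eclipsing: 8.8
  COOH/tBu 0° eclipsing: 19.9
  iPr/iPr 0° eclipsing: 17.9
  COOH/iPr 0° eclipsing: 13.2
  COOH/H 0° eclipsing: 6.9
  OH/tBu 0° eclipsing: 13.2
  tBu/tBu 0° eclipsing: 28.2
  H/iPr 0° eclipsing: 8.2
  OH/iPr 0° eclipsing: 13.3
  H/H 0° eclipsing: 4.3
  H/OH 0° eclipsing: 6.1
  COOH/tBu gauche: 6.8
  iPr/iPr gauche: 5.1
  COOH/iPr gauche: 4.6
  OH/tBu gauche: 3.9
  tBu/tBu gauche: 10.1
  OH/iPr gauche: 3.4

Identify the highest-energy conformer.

A (staggered): tBu–COOH gauche, iPr–OH gauche, iPr–COOH gauche; 6.8 + 3.4 + 4.6 = 14.8 kJ/mol.
B (staggered): tBu–OH gauche, tBu–COOH gauche, iPr–OH gauche; 3.9 + 6.8 + 3.4 = 14.1 kJ/mol.
A has the highest total (14.8 kJ/mol).

A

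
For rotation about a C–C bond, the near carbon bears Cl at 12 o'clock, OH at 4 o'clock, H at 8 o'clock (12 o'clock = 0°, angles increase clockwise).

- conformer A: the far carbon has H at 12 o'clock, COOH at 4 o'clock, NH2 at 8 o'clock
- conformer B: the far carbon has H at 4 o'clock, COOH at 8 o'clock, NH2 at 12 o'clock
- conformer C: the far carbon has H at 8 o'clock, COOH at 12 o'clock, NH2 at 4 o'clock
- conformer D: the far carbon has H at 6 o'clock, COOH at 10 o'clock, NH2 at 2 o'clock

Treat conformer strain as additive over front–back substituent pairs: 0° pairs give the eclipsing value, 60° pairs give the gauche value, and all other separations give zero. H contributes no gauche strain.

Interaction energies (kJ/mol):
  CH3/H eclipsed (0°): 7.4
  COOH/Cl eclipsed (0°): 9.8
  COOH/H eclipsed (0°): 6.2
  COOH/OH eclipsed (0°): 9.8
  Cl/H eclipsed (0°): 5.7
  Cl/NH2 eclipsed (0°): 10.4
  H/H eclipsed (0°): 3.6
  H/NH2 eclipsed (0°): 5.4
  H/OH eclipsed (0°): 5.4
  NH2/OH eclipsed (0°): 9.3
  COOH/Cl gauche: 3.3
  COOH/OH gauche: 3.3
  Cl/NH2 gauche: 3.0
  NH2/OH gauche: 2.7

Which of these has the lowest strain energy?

A is eclipsed. Cl at 0° is eclipsed with H at 0° (5.7); OH at 120° is eclipsed with COOH at 120° (9.8); H at 240° is eclipsed with NH2 at 240° (5.4). Total 20.9 kJ/mol.
B is eclipsed. Cl at 0° is eclipsed with NH2 at 0° (10.4); OH at 120° is eclipsed with H at 120° (5.4); H at 240° is eclipsed with COOH at 240° (6.2). Total 22.0 kJ/mol.
C is eclipsed. Cl at 0° is eclipsed with COOH at 0° (9.8); OH at 120° is eclipsed with NH2 at 120° (9.3); H at 240° is eclipsed with H at 240° (3.6). Total 22.7 kJ/mol.
D is staggered. Cl at 0° is gauche with COOH at 300° (3.3); Cl at 0° is gauche with NH2 at 60° (3.0); OH at 120° is gauche with NH2 at 60° (2.7). Total 9.0 kJ/mol.
D has the lowest total (9.0 kJ/mol).

D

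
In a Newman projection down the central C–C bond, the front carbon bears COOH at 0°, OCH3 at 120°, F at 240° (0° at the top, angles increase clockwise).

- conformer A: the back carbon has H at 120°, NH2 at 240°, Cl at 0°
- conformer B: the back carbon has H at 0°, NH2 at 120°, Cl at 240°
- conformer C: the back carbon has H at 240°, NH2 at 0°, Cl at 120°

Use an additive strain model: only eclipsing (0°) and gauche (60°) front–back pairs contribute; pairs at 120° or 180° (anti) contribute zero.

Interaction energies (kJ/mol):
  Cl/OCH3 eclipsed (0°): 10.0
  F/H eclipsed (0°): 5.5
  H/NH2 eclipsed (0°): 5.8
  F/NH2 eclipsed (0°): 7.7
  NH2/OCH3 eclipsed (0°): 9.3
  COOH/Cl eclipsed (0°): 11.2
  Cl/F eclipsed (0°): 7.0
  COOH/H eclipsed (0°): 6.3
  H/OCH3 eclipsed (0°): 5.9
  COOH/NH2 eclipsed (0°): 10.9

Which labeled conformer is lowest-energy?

A (eclipsed): COOH–Cl eclipsed, OCH3–H eclipsed, F–NH2 eclipsed; 11.2 + 5.9 + 7.7 = 24.8 kJ/mol.
B (eclipsed): COOH–H eclipsed, OCH3–NH2 eclipsed, F–Cl eclipsed; 6.3 + 9.3 + 7.0 = 22.6 kJ/mol.
C (eclipsed): COOH–NH2 eclipsed, OCH3–Cl eclipsed, F–H eclipsed; 10.9 + 10.0 + 5.5 = 26.4 kJ/mol.
B has the lowest total (22.6 kJ/mol).

B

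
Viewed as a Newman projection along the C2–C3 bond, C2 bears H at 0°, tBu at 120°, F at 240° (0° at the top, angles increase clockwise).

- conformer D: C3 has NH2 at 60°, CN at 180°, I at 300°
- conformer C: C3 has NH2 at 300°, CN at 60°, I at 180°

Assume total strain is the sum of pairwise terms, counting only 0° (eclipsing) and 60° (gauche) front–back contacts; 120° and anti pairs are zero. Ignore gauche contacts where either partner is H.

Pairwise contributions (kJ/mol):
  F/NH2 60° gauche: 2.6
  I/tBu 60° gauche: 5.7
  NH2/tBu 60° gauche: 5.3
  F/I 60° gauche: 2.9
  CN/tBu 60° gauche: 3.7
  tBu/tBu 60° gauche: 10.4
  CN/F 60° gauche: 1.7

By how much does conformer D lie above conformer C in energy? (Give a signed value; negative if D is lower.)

D (staggered): tBu–NH2 gauche, tBu–CN gauche, F–CN gauche, F–I gauche; 5.3 + 3.7 + 1.7 + 2.9 = 13.6 kJ/mol.
C (staggered): tBu–CN gauche, tBu–I gauche, F–NH2 gauche, F–I gauche; 3.7 + 5.7 + 2.6 + 2.9 = 14.9 kJ/mol.
E(D) − E(C) = 13.6 − 14.9 = -1.3 kJ/mol.

-1.3 kJ/mol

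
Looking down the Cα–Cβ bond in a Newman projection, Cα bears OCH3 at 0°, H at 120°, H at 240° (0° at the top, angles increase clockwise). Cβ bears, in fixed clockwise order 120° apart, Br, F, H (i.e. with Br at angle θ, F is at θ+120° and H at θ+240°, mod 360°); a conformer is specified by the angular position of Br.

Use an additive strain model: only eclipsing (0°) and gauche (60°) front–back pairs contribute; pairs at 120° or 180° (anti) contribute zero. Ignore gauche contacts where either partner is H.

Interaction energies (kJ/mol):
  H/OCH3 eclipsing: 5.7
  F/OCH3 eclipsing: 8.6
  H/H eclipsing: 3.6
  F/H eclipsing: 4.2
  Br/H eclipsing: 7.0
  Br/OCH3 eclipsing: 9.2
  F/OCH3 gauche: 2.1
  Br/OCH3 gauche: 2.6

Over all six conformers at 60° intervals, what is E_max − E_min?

17.1 kJ/mol

Br at 0° (eclipsed): OCH3(0°)/Br(0°) eclipsed 9.2; H(120°)/F(120°) eclipsed 4.2; H(240°)/H(240°) eclipsed 3.6 → 17.0 kJ/mol.
Br at 60° (staggered): OCH3(0°)/Br(60°) gauche 2.6 → 2.6 kJ/mol.
Br at 120° (eclipsed): OCH3(0°)/H(0°) eclipsed 5.7; H(120°)/Br(120°) eclipsed 7.0; H(240°)/F(240°) eclipsed 4.2 → 16.9 kJ/mol.
Br at 180° (staggered): OCH3(0°)/F(300°) gauche 2.1 → 2.1 kJ/mol.
Br at 240° (eclipsed): OCH3(0°)/F(0°) eclipsed 8.6; H(120°)/H(120°) eclipsed 3.6; H(240°)/Br(240°) eclipsed 7.0 → 19.2 kJ/mol.
Br at 300° (staggered): OCH3(0°)/Br(300°) gauche 2.6; OCH3(0°)/F(60°) gauche 2.1 → 4.7 kJ/mol.
Max at 240° (19.2 kJ/mol), min at 180° (2.1 kJ/mol); barrier = 17.1 kJ/mol.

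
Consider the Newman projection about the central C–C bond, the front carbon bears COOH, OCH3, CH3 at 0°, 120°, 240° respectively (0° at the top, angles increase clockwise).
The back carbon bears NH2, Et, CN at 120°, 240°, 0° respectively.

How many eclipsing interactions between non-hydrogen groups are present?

Non-H eclipsing pairs: COOH(0°)/CN(0°); OCH3(120°)/NH2(120°); CH3(240°)/Et(240°) — 3 interactions.

3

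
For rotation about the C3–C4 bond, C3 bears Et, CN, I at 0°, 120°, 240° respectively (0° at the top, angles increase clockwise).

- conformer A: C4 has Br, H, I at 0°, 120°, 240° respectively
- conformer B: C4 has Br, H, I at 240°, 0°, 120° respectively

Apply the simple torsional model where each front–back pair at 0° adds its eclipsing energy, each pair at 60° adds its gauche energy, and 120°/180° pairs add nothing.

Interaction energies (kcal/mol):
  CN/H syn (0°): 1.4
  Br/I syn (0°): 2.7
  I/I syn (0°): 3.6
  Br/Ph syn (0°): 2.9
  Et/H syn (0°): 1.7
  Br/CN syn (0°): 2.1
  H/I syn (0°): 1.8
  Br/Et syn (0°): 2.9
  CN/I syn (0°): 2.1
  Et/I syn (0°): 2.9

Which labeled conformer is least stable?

A (eclipsed): Et(0°)/Br(0°) eclipsed 2.9; CN(120°)/H(120°) eclipsed 1.4; I(240°)/I(240°) eclipsed 3.6 → 7.9 kcal/mol.
B (eclipsed): Et(0°)/H(0°) eclipsed 1.7; CN(120°)/I(120°) eclipsed 2.1; I(240°)/Br(240°) eclipsed 2.7 → 6.5 kcal/mol.
A has the highest total (7.9 kcal/mol).

A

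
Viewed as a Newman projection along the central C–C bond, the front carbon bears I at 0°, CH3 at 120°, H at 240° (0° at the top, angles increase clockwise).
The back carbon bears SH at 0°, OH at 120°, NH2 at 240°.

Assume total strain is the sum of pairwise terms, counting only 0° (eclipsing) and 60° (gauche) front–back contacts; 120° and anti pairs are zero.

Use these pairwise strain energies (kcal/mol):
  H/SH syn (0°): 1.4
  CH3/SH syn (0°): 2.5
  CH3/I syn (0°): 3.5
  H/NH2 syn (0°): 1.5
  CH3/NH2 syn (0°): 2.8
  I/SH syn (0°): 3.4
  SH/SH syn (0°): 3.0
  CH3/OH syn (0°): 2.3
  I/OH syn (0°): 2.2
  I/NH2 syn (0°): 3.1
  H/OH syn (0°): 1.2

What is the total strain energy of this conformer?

This conformer (eclipsed): I(0°)/SH(0°) eclipsed 3.4; CH3(120°)/OH(120°) eclipsed 2.3; H(240°)/NH2(240°) eclipsed 1.5 → 7.2 kcal/mol.

7.2 kcal/mol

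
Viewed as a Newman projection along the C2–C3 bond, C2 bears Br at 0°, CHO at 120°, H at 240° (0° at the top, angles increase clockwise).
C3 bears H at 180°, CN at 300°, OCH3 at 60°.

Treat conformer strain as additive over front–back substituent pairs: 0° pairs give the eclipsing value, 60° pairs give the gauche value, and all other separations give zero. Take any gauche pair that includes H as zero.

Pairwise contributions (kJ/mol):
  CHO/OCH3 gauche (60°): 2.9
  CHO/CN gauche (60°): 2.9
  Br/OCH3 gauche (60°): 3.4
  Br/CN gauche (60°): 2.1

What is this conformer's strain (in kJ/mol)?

8.4 kJ/mol

This conformer (staggered): Br–CN gauche, Br–OCH3 gauche, CHO–OCH3 gauche; 2.1 + 3.4 + 2.9 = 8.4 kJ/mol.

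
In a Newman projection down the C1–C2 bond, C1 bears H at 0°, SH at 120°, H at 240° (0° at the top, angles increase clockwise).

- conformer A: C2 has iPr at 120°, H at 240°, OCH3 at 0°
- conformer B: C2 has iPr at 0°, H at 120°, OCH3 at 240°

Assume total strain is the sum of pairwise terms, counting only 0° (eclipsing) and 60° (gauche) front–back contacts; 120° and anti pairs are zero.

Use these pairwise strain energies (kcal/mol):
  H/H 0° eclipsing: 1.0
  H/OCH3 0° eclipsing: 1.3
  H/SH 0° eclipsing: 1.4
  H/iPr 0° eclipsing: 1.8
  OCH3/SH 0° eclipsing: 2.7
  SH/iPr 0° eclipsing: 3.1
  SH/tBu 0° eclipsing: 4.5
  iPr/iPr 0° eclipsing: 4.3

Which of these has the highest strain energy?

A is eclipsed. H at 0° is eclipsed with OCH3 at 0° (1.3); SH at 120° is eclipsed with iPr at 120° (3.1); H at 240° is eclipsed with H at 240° (1.0). Total 5.4 kcal/mol.
B is eclipsed. H at 0° is eclipsed with iPr at 0° (1.8); SH at 120° is eclipsed with H at 120° (1.4); H at 240° is eclipsed with OCH3 at 240° (1.3). Total 4.5 kcal/mol.
A has the highest total (5.4 kcal/mol).

A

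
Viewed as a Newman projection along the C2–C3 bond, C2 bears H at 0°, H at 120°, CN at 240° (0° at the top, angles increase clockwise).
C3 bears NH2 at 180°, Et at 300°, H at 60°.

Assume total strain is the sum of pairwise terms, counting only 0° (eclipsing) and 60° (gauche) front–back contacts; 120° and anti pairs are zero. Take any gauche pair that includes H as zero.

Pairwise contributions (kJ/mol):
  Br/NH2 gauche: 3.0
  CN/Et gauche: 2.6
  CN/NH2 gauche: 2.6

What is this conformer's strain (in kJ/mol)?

5.2 kJ/mol

This conformer (staggered): CN(240°)/NH2(180°) gauche 2.6; CN(240°)/Et(300°) gauche 2.6 → 5.2 kJ/mol.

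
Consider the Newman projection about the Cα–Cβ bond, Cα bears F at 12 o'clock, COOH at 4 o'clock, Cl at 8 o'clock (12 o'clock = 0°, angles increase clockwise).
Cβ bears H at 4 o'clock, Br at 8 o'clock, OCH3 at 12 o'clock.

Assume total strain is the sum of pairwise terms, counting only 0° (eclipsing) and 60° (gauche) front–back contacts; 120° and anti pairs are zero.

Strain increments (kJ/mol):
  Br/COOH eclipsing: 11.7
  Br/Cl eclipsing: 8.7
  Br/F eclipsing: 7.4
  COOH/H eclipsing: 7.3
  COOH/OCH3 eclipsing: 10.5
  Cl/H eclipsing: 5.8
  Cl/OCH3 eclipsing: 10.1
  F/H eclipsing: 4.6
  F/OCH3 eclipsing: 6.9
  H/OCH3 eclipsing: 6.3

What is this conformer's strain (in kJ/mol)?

This conformer (eclipsed): F–OCH3 eclipsed, COOH–H eclipsed, Cl–Br eclipsed; 6.9 + 7.3 + 8.7 = 22.9 kJ/mol.

22.9 kJ/mol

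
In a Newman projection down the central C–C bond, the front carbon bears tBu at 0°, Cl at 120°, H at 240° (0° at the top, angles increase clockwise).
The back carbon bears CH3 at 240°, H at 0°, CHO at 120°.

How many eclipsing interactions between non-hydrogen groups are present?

Non-H eclipsing pairs: Cl(120°)/CHO(120°) — 1 interaction.

1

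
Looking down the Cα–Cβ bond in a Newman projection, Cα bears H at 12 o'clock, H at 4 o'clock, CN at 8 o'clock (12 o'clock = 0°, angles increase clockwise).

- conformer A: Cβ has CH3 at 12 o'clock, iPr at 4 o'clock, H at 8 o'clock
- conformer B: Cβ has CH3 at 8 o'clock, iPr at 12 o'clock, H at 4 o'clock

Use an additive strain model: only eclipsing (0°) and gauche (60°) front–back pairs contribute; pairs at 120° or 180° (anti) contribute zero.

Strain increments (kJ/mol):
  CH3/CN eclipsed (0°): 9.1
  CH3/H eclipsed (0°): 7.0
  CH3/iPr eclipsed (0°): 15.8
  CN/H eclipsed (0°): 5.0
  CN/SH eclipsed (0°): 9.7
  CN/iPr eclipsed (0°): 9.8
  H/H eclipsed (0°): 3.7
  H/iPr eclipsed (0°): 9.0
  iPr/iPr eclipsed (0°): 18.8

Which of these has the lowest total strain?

A (eclipsed): H–CH3 eclipsed, H–iPr eclipsed, CN–H eclipsed; 7.0 + 9.0 + 5.0 = 21.0 kJ/mol.
B (eclipsed): H–iPr eclipsed, H–H eclipsed, CN–CH3 eclipsed; 9.0 + 3.7 + 9.1 = 21.8 kJ/mol.
A has the lowest total (21.0 kJ/mol).

A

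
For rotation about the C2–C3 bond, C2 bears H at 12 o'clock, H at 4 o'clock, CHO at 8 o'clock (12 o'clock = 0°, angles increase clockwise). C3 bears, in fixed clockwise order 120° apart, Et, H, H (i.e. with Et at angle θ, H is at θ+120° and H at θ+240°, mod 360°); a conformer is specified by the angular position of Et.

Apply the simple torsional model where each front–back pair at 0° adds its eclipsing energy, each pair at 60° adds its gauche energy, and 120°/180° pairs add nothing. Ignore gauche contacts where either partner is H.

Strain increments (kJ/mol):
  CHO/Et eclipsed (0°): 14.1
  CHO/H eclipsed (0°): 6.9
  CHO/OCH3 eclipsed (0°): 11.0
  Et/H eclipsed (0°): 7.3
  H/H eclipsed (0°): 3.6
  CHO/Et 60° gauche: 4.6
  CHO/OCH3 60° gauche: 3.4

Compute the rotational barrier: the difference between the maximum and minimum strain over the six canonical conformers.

21.3 kJ/mol

Et at 0° (eclipsed): H–Et eclipsed, H–H eclipsed, CHO–H eclipsed; 7.3 + 3.6 + 6.9 = 17.8 kJ/mol.
Et at 60° (staggered): no non-H gauche contacts → 0.0 kJ/mol.
Et at 120° (eclipsed): H–H eclipsed, H–Et eclipsed, CHO–H eclipsed; 3.6 + 7.3 + 6.9 = 17.8 kJ/mol.
Et at 180° (staggered): CHO–Et gauche; 4.6 = 4.6 kJ/mol.
Et at 240° (eclipsed): H–H eclipsed, H–H eclipsed, CHO–Et eclipsed; 3.6 + 3.6 + 14.1 = 21.3 kJ/mol.
Et at 300° (staggered): CHO–Et gauche; 4.6 = 4.6 kJ/mol.
Max at 240° (21.3 kJ/mol), min at 60° (0.0 kJ/mol); barrier = 21.3 kJ/mol.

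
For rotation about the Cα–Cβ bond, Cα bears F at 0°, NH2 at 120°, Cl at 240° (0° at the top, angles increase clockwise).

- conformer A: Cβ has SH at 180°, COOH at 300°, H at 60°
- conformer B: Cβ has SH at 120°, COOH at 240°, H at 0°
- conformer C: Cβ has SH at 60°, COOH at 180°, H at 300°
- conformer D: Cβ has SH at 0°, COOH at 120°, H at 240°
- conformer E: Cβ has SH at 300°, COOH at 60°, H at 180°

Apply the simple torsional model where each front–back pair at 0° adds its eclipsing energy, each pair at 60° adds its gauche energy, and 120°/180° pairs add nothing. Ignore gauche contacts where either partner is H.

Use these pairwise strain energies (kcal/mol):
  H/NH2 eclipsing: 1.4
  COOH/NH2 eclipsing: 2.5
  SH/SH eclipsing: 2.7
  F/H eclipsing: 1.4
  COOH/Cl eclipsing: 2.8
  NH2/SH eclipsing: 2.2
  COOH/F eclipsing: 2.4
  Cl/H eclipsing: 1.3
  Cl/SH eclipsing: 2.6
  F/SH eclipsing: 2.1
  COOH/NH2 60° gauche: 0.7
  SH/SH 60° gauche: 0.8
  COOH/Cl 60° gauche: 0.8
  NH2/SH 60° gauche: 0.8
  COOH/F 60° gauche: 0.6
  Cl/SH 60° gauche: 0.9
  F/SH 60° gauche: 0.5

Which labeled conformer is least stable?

B

A is staggered. F at 0° is gauche with COOH at 300° (0.6); NH2 at 120° is gauche with SH at 180° (0.8); Cl at 240° is gauche with SH at 180° (0.9); Cl at 240° is gauche with COOH at 300° (0.8). Total 3.1 kcal/mol.
B is eclipsed. F at 0° is eclipsed with H at 0° (1.4); NH2 at 120° is eclipsed with SH at 120° (2.2); Cl at 240° is eclipsed with COOH at 240° (2.8). Total 6.4 kcal/mol.
C is staggered. F at 0° is gauche with SH at 60° (0.5); NH2 at 120° is gauche with SH at 60° (0.8); NH2 at 120° is gauche with COOH at 180° (0.7); Cl at 240° is gauche with COOH at 180° (0.8). Total 2.8 kcal/mol.
D is eclipsed. F at 0° is eclipsed with SH at 0° (2.1); NH2 at 120° is eclipsed with COOH at 120° (2.5); Cl at 240° is eclipsed with H at 240° (1.3). Total 5.9 kcal/mol.
E is staggered. F at 0° is gauche with SH at 300° (0.5); F at 0° is gauche with COOH at 60° (0.6); NH2 at 120° is gauche with COOH at 60° (0.7); Cl at 240° is gauche with SH at 300° (0.9). Total 2.7 kcal/mol.
B has the highest total (6.4 kcal/mol).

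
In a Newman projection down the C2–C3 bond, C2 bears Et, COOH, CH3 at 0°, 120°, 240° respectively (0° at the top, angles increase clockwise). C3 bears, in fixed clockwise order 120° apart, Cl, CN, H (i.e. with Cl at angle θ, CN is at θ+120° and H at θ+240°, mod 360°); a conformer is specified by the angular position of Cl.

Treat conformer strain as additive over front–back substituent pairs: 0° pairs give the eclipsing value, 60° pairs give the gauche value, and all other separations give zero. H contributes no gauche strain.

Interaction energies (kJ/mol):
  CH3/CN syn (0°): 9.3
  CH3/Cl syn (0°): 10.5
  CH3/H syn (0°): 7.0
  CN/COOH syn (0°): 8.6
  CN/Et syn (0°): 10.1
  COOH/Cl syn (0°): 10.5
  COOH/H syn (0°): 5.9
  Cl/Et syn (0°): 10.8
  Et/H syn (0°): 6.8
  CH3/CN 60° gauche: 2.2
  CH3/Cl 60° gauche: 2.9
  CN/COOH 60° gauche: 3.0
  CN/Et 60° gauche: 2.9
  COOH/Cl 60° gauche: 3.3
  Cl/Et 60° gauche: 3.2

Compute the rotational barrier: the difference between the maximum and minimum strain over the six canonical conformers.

Cl at 0° is eclipsed. Et at 0° is eclipsed with Cl at 0° (10.8); COOH at 120° is eclipsed with CN at 120° (8.6); CH3 at 240° is eclipsed with H at 240° (7.0). Total 26.4 kJ/mol.
Cl at 60° is staggered. Et at 0° is gauche with Cl at 60° (3.2); COOH at 120° is gauche with Cl at 60° (3.3); COOH at 120° is gauche with CN at 180° (3.0); CH3 at 240° is gauche with CN at 180° (2.2). Total 11.7 kJ/mol.
Cl at 120° is eclipsed. Et at 0° is eclipsed with H at 0° (6.8); COOH at 120° is eclipsed with Cl at 120° (10.5); CH3 at 240° is eclipsed with CN at 240° (9.3). Total 26.6 kJ/mol.
Cl at 180° is staggered. Et at 0° is gauche with CN at 300° (2.9); COOH at 120° is gauche with Cl at 180° (3.3); CH3 at 240° is gauche with Cl at 180° (2.9); CH3 at 240° is gauche with CN at 300° (2.2). Total 11.3 kJ/mol.
Cl at 240° is eclipsed. Et at 0° is eclipsed with CN at 0° (10.1); COOH at 120° is eclipsed with H at 120° (5.9); CH3 at 240° is eclipsed with Cl at 240° (10.5). Total 26.5 kJ/mol.
Cl at 300° is staggered. Et at 0° is gauche with Cl at 300° (3.2); Et at 0° is gauche with CN at 60° (2.9); COOH at 120° is gauche with CN at 60° (3.0); CH3 at 240° is gauche with Cl at 300° (2.9). Total 12.0 kJ/mol.
Max at 120° (26.6 kJ/mol), min at 180° (11.3 kJ/mol); barrier = 15.3 kJ/mol.

15.3 kJ/mol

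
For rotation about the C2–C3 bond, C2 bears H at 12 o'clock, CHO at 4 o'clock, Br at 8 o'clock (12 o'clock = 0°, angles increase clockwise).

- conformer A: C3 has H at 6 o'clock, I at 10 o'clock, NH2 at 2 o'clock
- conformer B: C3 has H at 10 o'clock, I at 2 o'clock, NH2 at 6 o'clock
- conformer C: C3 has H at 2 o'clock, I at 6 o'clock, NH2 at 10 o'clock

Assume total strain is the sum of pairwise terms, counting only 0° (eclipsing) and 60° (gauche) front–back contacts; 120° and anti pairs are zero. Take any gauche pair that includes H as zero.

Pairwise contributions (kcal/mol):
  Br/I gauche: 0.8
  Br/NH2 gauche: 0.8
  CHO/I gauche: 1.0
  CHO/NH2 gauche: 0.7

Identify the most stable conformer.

A (staggered): CHO–NH2 gauche, Br–I gauche; 0.7 + 0.8 = 1.5 kcal/mol.
B (staggered): CHO–I gauche, CHO–NH2 gauche, Br–NH2 gauche; 1.0 + 0.7 + 0.8 = 2.5 kcal/mol.
C (staggered): CHO–I gauche, Br–I gauche, Br–NH2 gauche; 1.0 + 0.8 + 0.8 = 2.6 kcal/mol.
A has the lowest total (1.5 kcal/mol).

A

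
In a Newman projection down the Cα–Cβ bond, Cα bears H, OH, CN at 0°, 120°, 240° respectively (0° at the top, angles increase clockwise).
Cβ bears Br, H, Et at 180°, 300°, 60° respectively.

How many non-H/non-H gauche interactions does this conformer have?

3

Non-H gauche pairs: OH(120°)/Br(180°); OH(120°)/Et(60°); CN(240°)/Br(180°) — 3 interactions.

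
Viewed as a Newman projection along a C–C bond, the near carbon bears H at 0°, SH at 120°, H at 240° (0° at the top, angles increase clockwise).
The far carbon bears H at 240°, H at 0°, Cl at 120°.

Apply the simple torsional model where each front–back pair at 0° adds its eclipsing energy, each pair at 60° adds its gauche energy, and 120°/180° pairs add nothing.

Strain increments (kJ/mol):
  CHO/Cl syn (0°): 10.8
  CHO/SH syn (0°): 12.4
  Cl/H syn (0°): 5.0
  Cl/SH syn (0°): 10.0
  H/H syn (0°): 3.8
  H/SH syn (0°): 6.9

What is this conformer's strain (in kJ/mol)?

17.6 kJ/mol

This conformer (eclipsed): H–H eclipsed, SH–Cl eclipsed, H–H eclipsed; 3.8 + 10.0 + 3.8 = 17.6 kJ/mol.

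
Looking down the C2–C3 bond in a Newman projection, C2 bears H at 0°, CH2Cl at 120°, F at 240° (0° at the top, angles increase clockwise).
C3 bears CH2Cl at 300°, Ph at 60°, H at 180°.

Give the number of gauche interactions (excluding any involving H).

2

Non-H gauche pairs: CH2Cl(120°)/Ph(60°); F(240°)/CH2Cl(300°) — 2 interactions.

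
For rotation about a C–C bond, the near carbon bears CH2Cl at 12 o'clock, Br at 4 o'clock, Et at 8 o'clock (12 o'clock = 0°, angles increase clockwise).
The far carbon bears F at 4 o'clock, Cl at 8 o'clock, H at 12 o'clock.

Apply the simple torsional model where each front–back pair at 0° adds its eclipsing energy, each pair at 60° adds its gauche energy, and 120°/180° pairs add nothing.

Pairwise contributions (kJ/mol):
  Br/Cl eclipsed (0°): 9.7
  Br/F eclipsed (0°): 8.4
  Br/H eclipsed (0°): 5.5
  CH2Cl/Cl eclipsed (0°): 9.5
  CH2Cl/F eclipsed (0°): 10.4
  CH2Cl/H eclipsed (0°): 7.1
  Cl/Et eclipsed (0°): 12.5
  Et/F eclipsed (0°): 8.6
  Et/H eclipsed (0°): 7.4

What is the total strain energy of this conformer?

This conformer (eclipsed): CH2Cl(0°)/H(0°) eclipsed 7.1; Br(120°)/F(120°) eclipsed 8.4; Et(240°)/Cl(240°) eclipsed 12.5 → 28.0 kJ/mol.

28.0 kJ/mol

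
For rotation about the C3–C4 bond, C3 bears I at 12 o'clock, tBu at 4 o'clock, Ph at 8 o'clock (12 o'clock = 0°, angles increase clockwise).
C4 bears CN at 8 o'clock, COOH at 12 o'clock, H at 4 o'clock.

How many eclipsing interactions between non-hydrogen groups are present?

Non-H eclipsing pairs: I(0°)/COOH(0°); Ph(240°)/CN(240°) — 2 interactions.

2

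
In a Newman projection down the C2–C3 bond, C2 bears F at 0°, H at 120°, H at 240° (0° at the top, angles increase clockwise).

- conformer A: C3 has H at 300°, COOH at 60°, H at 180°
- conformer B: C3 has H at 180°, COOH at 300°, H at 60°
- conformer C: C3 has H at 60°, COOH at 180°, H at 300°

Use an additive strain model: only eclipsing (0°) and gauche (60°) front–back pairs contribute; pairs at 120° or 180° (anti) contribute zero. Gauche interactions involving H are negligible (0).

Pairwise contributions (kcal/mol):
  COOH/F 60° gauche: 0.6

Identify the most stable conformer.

A (staggered): F(0°)/COOH(60°) gauche 0.6 → 0.6 kcal/mol.
B (staggered): F(0°)/COOH(300°) gauche 0.6 → 0.6 kcal/mol.
C (staggered): no non-H gauche contacts → 0.0 kcal/mol.
C has the lowest total (0.0 kcal/mol).

C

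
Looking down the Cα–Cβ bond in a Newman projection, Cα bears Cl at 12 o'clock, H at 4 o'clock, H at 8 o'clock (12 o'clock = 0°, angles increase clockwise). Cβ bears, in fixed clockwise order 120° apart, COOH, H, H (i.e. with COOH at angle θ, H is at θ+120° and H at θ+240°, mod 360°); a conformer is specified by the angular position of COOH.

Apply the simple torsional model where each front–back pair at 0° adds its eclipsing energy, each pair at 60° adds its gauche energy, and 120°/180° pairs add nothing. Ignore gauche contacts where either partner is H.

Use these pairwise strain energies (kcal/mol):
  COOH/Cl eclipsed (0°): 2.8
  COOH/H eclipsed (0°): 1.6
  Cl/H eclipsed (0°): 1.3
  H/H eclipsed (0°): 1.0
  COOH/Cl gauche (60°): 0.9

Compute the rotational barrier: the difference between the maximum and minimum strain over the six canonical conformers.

COOH at 0° (eclipsed): Cl–COOH eclipsed, H–H eclipsed, H–H eclipsed; 2.8 + 1.0 + 1.0 = 4.8 kcal/mol.
COOH at 60° (staggered): Cl–COOH gauche; 0.9 = 0.9 kcal/mol.
COOH at 120° (eclipsed): Cl–H eclipsed, H–COOH eclipsed, H–H eclipsed; 1.3 + 1.6 + 1.0 = 3.9 kcal/mol.
COOH at 180° (staggered): no non-H gauche contacts → 0.0 kcal/mol.
COOH at 240° (eclipsed): Cl–H eclipsed, H–H eclipsed, H–COOH eclipsed; 1.3 + 1.0 + 1.6 = 3.9 kcal/mol.
COOH at 300° (staggered): Cl–COOH gauche; 0.9 = 0.9 kcal/mol.
Max at 0° (4.8 kcal/mol), min at 180° (0.0 kcal/mol); barrier = 4.8 kcal/mol.

4.8 kcal/mol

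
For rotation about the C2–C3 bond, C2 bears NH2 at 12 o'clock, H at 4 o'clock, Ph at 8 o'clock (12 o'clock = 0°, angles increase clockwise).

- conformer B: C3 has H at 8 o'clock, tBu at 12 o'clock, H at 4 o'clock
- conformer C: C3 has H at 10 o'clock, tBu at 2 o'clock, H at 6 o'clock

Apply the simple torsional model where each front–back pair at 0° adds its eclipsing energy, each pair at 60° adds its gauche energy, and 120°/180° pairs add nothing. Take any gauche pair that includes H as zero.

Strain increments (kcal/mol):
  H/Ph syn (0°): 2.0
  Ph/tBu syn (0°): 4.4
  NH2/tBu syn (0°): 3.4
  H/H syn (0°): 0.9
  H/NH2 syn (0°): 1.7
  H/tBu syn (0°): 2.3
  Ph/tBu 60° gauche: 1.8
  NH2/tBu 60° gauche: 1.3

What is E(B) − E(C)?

B is eclipsed. NH2 at 0° is eclipsed with tBu at 0° (3.4); H at 120° is eclipsed with H at 120° (0.9); Ph at 240° is eclipsed with H at 240° (2.0). Total 6.3 kcal/mol.
C is staggered. NH2 at 0° is gauche with tBu at 60° (1.3). Total 1.3 kcal/mol.
E(B) − E(C) = 6.3 − 1.3 = +5.0 kcal/mol.

+5.0 kcal/mol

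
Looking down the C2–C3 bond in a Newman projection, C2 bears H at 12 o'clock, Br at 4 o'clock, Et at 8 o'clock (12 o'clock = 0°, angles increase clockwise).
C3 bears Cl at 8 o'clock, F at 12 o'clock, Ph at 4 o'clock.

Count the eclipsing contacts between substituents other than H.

2

Non-H eclipsing pairs: Br(120°)/Ph(120°); Et(240°)/Cl(240°) — 2 interactions.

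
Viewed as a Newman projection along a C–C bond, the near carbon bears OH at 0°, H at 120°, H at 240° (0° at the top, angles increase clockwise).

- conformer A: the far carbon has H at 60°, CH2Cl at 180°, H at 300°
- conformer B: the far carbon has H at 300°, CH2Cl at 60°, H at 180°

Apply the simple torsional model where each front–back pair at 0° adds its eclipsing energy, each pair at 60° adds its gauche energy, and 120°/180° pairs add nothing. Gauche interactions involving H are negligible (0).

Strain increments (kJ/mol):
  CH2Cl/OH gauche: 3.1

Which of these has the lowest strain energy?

A (staggered): no non-H gauche contacts → 0.0 kJ/mol.
B (staggered): OH–CH2Cl gauche; 3.1 = 3.1 kJ/mol.
A has the lowest total (0.0 kJ/mol).

A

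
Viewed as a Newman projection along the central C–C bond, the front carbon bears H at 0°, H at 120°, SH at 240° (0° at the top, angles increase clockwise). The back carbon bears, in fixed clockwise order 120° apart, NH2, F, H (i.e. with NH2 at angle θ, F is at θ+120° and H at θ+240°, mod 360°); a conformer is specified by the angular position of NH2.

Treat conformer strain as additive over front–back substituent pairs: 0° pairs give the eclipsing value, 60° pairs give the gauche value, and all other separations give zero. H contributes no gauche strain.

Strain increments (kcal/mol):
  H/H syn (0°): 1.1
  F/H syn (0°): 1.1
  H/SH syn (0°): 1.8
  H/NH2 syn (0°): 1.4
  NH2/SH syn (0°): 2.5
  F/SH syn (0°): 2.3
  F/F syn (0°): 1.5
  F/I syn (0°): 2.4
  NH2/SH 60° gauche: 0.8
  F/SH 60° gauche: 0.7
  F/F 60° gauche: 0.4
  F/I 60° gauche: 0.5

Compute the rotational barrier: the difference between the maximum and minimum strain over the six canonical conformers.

NH2 at 0° (eclipsed): H–NH2 eclipsed, H–F eclipsed, SH–H eclipsed; 1.4 + 1.1 + 1.8 = 4.3 kcal/mol.
NH2 at 60° (staggered): SH–F gauche; 0.7 = 0.7 kcal/mol.
NH2 at 120° (eclipsed): H–H eclipsed, H–NH2 eclipsed, SH–F eclipsed; 1.1 + 1.4 + 2.3 = 4.8 kcal/mol.
NH2 at 180° (staggered): SH–NH2 gauche, SH–F gauche; 0.8 + 0.7 = 1.5 kcal/mol.
NH2 at 240° (eclipsed): H–F eclipsed, H–H eclipsed, SH–NH2 eclipsed; 1.1 + 1.1 + 2.5 = 4.7 kcal/mol.
NH2 at 300° (staggered): SH–NH2 gauche; 0.8 = 0.8 kcal/mol.
Max at 120° (4.8 kcal/mol), min at 60° (0.7 kcal/mol); barrier = 4.1 kcal/mol.

4.1 kcal/mol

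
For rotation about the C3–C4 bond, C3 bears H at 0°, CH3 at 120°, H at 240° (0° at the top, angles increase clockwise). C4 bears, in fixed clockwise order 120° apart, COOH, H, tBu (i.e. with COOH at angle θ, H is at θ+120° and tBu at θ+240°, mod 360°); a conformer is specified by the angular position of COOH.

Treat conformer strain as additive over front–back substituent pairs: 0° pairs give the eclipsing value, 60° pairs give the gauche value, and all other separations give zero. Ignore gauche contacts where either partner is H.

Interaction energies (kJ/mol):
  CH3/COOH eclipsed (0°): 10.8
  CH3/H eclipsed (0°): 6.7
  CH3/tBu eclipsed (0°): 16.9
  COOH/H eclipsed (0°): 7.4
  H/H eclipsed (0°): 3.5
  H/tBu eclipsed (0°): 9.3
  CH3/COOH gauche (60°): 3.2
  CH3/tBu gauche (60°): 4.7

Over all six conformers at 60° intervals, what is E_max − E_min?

COOH at 0° (eclipsed): H–COOH eclipsed, CH3–H eclipsed, H–tBu eclipsed; 7.4 + 6.7 + 9.3 = 23.4 kJ/mol.
COOH at 60° (staggered): CH3–COOH gauche; 3.2 = 3.2 kJ/mol.
COOH at 120° (eclipsed): H–tBu eclipsed, CH3–COOH eclipsed, H–H eclipsed; 9.3 + 10.8 + 3.5 = 23.6 kJ/mol.
COOH at 180° (staggered): CH3–COOH gauche, CH3–tBu gauche; 3.2 + 4.7 = 7.9 kJ/mol.
COOH at 240° (eclipsed): H–H eclipsed, CH3–tBu eclipsed, H–COOH eclipsed; 3.5 + 16.9 + 7.4 = 27.8 kJ/mol.
COOH at 300° (staggered): CH3–tBu gauche; 4.7 = 4.7 kJ/mol.
Max at 240° (27.8 kJ/mol), min at 60° (3.2 kJ/mol); barrier = 24.6 kJ/mol.

24.6 kJ/mol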